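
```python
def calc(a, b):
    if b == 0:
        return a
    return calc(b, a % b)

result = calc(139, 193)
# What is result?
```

calc(139, 193) -> calc(193, 139) -> calc(139, 54) -> calc(54, 31) -> calc(31, 23) -> calc(23, 8) -> calc(8, 7) -> calc(7, 1) -> calc(1, 0) -> 1

Answer: 1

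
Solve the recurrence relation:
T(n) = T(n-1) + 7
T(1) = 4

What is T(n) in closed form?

Unrolling: T(n) = T(1) + 7·(n-1) = 4 + 7(n-1) = 7n - 3.

Answer: T(n) = 7n - 3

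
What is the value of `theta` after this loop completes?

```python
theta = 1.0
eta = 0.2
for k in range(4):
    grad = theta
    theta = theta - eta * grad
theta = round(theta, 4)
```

Gradient descent: w = 1.0 * (1 - 0.2)^4
`theta` takes the values: 1.0 → 0.8 → 0.64 → 0.512 → 0.4096

Answer: 0.4096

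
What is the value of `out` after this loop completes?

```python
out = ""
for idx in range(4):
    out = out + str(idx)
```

Concatenate digits 0 to 3
`out` takes the values: "" → "0" → "01" → "012" → "0123"

Answer: "0123"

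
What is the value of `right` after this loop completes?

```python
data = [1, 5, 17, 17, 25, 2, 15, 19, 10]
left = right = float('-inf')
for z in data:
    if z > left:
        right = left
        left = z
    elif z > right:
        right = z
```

Second largest (with repeats) in [1, 5, 17, 17, 25, 2, 15, 19, 10]
`right` takes the values: -inf → 1 → 5 → 17 → 19

Answer: 19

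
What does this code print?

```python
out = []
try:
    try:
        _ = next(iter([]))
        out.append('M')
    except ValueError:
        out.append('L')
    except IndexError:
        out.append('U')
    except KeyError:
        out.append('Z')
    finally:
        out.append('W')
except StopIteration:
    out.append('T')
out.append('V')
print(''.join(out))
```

Execution trace: 'W' (finally) → 'T' (outer except StopIteration) → 'V' (after the try/except). Output: WTV

Answer: WTV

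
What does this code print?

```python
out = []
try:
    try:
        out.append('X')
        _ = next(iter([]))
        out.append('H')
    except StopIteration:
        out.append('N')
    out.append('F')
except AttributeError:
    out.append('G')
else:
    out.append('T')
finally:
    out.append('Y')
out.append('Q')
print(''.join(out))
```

Execution trace: 'X' (inner try body) → 'N' (inner except StopIteration) → 'F' (try body, no exception) → 'T' (else) → 'Y' (finally) → 'Q' (after the try/except). Output: XNFTYQ

Answer: XNFTYQ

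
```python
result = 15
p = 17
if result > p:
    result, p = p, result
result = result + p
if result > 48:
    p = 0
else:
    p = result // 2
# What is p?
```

Trace:
`result = 15` → result = 15
`p = 17` → p = 17
`if result > p: ...` → result > p is False → no variable changes
`result = result + p` → result = 32
`if result > 48: ...` → result > 48 is False, take else branch → p = 16
So p = 16

Answer: 16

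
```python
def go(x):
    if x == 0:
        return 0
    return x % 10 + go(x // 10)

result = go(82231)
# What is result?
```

Sum of digits of 82231: 1 + 3 + 2 + 2 + 8 = 16

Answer: 16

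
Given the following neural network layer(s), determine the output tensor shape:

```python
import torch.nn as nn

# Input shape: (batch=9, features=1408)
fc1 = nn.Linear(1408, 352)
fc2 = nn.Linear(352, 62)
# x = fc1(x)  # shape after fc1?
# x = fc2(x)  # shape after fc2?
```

Input: (9, 1408) -> after fc1: (9, 352) -> Output: (9, 62)

Answer: (9, 62)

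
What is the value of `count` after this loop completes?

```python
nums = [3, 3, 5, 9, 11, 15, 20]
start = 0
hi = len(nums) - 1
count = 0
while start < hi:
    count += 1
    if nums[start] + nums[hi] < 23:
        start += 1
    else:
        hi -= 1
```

Steps to find pair summing to 23
`count` takes the values: 0 → 1 → 2 → 3 → 4 → 5 → 6

Answer: 6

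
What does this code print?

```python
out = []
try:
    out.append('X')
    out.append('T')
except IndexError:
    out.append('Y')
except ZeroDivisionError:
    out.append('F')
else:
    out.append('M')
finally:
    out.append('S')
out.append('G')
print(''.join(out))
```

Execution trace: 'X' (try body) → 'T' (try body, no exception) → 'M' (else) → 'S' (finally) → 'G' (after the try/except). Output: XTMSG

Answer: XTMSG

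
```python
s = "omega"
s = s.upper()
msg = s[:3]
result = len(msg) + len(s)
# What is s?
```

Trace:
`s = "omega"` → s = 'omega'
`s = s.upper()` → s = 'OMEGA'
`msg = s[:3]` → msg = 'OME'
`result = len(msg) + len(s)` → result = 8
So s = 'OMEGA'

Answer: 'OMEGA'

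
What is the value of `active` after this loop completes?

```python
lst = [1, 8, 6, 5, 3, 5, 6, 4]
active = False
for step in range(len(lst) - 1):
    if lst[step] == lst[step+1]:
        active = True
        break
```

Check consecutive duplicates in [1, 8, 6, 5, 3, 5, 6, 4]
`active` takes the values: False

Answer: False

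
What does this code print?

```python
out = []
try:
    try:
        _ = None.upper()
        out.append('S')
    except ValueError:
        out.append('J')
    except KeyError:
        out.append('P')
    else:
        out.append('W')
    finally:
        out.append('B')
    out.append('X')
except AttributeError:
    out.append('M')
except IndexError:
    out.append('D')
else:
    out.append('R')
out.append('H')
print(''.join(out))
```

Execution trace: 'B' (inner finally) → 'M' (except AttributeError) → 'H' (after the try/except). Output: BMH

Answer: BMH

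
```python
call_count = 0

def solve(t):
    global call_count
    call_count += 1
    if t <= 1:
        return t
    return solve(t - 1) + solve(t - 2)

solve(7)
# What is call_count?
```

Calls(t) = 1 + Calls(t-1) + Calls(t-2); Calls(0)=Calls(1)=1. For t=7 this gives 41.

Answer: 41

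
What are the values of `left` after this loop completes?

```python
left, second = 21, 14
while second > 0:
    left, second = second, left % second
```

GCD of 21 and 14
`left` takes the values: 21 → 14 → 7

Answer: 7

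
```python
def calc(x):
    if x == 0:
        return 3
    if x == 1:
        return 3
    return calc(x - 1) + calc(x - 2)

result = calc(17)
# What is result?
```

Build up from base cases: calc(0)=3, calc(1)=3, calc(2)=6, calc(3)=9, calc(4)=15, calc(5)=24, calc(6)=39, ..., calc(17)=7752

Answer: 7752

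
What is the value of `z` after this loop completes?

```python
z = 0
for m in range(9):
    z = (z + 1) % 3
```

Increment mod 3, 9 times = 0
`z` takes the values: 0 → 1 → 2 → 0 → 1 → 2 → 0 → 1 → 2 → 0

Answer: 0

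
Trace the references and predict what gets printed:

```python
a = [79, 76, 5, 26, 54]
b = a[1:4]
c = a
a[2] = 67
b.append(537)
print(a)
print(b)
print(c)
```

Key concept: slice vs alias.
Step by step:
`a = [79, 76, 5, 26, 54]` → a = [79, 76, 5, 26, 54]
`b = a[1:4]` → b = [76, 5, 26]
`c = a` → c = [79, 76, 5, 26, 54] (same object as a)
`a[2] = 67` → a = [79, 76, 67, 26, 54] (same object as c); c = [79, 76, 67, 26, 54] (same object as a)
`b.append(537)` → b = [76, 5, 26, 537]
`print(a)` → prints [79, 76, 67, 26, 54]
`print(b)` → prints [76, 5, 26, 537]
`print(c)` → prints [79, 76, 67, 26, 54]

Answer:
[79, 76, 67, 26, 54]
[76, 5, 26, 537]
[79, 76, 67, 26, 54]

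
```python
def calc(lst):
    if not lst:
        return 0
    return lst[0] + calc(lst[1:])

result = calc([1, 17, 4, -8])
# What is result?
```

1 + 17 + 4 + (-8) + 0 = 14

Answer: 14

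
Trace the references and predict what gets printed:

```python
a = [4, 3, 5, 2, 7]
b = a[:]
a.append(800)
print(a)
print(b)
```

Key concept: slice [:] creates copy.
Step by step:
`a = [4, 3, 5, 2, 7]` → a = [4, 3, 5, 2, 7]
`b = a[:]` → b = [4, 3, 5, 2, 7]
`a.append(800)` → a = [4, 3, 5, 2, 7, 800]
`print(a)` → prints [4, 3, 5, 2, 7, 800]
`print(b)` → prints [4, 3, 5, 2, 7]

Answer:
[4, 3, 5, 2, 7, 800]
[4, 3, 5, 2, 7]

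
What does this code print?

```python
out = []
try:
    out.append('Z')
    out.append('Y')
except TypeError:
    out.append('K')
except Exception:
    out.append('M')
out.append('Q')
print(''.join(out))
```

Execution trace: 'Z' (try body) → 'Y' (try body, no exception) → 'Q' (after the try/except). Output: ZYQ

Answer: ZYQ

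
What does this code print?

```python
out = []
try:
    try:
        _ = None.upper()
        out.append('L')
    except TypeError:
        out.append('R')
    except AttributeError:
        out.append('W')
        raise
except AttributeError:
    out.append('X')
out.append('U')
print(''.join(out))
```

Execution trace: 'W' (inner except AttributeError) → 'X' (outer except AttributeError) → 'U' (after the try/except). Output: WXU

Answer: WXU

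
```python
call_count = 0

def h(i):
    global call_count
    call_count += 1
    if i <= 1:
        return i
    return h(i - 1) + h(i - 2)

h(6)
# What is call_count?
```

Calls(i) = 1 + Calls(i-1) + Calls(i-2); Calls(0)=Calls(1)=1. For i=6 this gives 25.

Answer: 25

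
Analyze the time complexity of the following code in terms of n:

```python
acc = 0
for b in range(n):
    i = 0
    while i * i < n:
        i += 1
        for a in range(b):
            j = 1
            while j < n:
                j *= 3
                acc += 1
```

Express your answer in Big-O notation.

Each loop level contributes: n × √n × n × log n. Multiplying the contributions gives O(n^2√n log n).

Answer: O(n^2√n log n)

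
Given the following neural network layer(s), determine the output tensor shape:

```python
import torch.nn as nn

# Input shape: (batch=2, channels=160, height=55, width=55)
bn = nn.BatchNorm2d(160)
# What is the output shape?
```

Input: (2, 160, 55, 55) -> Output: (2, 160, 55, 55)

Answer: (2, 160, 55, 55)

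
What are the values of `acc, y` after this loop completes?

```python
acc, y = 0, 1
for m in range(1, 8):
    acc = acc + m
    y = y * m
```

Sum and factorial of 1 to 7
`acc, y` takes the values: (0, 1) → (1, 1) → (3, 1) → (3, 2) → (6, 2) → (6, 6) → (10, 6) → (10, 24) → (15, 24) → (15, 120) → (21, 120) → (21, 720) → (28, 720) → (28, 5040)

Answer: 28, 5040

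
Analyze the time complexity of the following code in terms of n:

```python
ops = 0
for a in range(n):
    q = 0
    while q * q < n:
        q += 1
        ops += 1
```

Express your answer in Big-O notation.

Each loop level contributes: n × √n. Multiplying the contributions gives O(n√n).

Answer: O(n√n)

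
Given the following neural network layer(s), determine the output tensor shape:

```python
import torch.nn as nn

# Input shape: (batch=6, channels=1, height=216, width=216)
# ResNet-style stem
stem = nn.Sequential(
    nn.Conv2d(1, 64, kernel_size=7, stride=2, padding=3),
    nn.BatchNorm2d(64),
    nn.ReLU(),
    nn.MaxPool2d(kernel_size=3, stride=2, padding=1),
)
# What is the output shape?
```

Input: (6, 1, 216, 216) -> after Conv2d 7x7 stride=2: (6, 64, 108, 108) -> Output: (6, 64, 54, 54)

Answer: (6, 64, 54, 54)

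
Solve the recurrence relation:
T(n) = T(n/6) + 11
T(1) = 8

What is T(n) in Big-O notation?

Each step divides n by 6 and adds 11. After log_6(n) steps we reach T(1)=8. So T(n) = 11·log_6(n) + 8 = O(log n).

Answer: O(log n)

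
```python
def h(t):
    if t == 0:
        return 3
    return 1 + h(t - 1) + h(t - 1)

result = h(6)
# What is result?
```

h(t) = 1 + 2·h(t-1), h(0)=3. Closed form: (3+1)·2^6 - 1 = 255.

Answer: 255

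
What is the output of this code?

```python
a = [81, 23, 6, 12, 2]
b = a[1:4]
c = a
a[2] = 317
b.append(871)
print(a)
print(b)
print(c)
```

Key concept: slice vs alias.
Step by step:
`a = [81, 23, 6, 12, 2]` → a = [81, 23, 6, 12, 2]
`b = a[1:4]` → b = [23, 6, 12]
`c = a` → c = [81, 23, 6, 12, 2] (same object as a)
`a[2] = 317` → a = [81, 23, 317, 12, 2] (same object as c); c = [81, 23, 317, 12, 2] (same object as a)
`b.append(871)` → b = [23, 6, 12, 871]
`print(a)` → prints [81, 23, 317, 12, 2]
`print(b)` → prints [23, 6, 12, 871]
`print(c)` → prints [81, 23, 317, 12, 2]

Answer:
[81, 23, 317, 12, 2]
[23, 6, 12, 871]
[81, 23, 317, 12, 2]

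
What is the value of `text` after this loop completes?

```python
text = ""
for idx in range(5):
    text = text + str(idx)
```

Concatenate digits 0 to 4
`text` takes the values: "" → "0" → "01" → "012" → "0123" → "01234"

Answer: "01234"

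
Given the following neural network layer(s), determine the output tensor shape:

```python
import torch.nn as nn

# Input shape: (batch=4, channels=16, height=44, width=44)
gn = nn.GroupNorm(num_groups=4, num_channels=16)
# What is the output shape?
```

Input: (4, 16, 44, 44) -> Output: (4, 16, 44, 44)

Answer: (4, 16, 44, 44)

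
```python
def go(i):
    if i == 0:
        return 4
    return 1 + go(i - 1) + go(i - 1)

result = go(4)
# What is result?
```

go(i) = 1 + 2·go(i-1), go(0)=4. Closed form: (4+1)·2^4 - 1 = 79.

Answer: 79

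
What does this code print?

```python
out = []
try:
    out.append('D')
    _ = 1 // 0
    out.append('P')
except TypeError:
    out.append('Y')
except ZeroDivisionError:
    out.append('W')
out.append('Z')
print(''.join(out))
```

Execution trace: 'D' (try body) → 'W' (except ZeroDivisionError) → 'Z' (after the try/except). Output: DWZ

Answer: DWZ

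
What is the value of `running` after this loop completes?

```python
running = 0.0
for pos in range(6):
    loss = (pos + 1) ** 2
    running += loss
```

Sum of squared losses 1² + 2² + ... + 6²
`running` takes the values: 0.0 → 1.0 → 5.0 → 14.0 → 30.0 → 55.0 → 91.0

Answer: 91.0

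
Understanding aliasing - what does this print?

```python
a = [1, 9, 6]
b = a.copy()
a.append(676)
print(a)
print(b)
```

Key concept: list.copy() creates independent copy.
Step by step:
`a = [1, 9, 6]` → a = [1, 9, 6]
`b = a.copy()` → b = [1, 9, 6]
`a.append(676)` → a = [1, 9, 6, 676]
`print(a)` → prints [1, 9, 6, 676]
`print(b)` → prints [1, 9, 6]

Answer:
[1, 9, 6, 676]
[1, 9, 6]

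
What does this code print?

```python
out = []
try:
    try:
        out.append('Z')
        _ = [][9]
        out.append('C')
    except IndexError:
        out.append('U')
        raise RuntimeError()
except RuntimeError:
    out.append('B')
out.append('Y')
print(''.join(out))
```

Execution trace: 'Z' (inner try body) → 'U' (inner except IndexError) → 'B' (outer except RuntimeError) → 'Y' (after the try/except). Output: ZUBY

Answer: ZUBY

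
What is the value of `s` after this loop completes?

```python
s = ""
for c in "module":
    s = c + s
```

Reverse 'module'
`s` takes the values: "" → "m" → "om" → "dom" → "udom" → "ludom" → "eludom"

Answer: "eludom"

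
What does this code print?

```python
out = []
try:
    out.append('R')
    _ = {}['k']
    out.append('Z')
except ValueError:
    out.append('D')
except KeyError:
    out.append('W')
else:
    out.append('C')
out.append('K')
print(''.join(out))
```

Execution trace: 'R' (try body) → 'W' (except KeyError) → 'K' (after the try/except). Output: RWK

Answer: RWK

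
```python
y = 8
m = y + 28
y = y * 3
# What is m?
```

Trace:
`y = 8` → y = 8
`m = y + 28` → m = 36
`y = y * 3` → y = 24
So m = 36

Answer: 36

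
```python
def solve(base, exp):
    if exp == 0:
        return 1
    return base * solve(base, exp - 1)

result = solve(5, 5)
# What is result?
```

solve(5, 5) = 5 * 5 * 5 * 5 * 5 = 3125

Answer: 3125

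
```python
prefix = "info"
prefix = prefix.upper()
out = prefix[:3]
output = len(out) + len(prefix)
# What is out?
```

Trace:
`prefix = "info"` → prefix = 'info'
`prefix = prefix.upper()` → prefix = 'INFO'
`out = prefix[:3]` → out = 'INF'
`output = len(out) + len(prefix)` → output = 7
So out = 'INF'

Answer: 'INF'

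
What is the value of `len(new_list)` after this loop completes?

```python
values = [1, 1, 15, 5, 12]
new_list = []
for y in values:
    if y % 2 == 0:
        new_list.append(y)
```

Count even numbers in [1, 1, 15, 5, 12]
`new_list` takes the values: [] → [12]
So `len(new_list)` = 1

Answer: 1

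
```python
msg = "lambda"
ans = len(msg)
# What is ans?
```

Trace:
`msg = "lambda"` → msg = 'lambda'
`ans = len(msg)` → ans = 6
So ans = 6

Answer: 6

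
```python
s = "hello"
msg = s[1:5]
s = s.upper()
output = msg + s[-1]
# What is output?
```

Trace:
`s = "hello"` → s = 'hello'
`msg = s[1:5]` → msg = 'ello'
`s = s.upper()` → s = 'HELLO'
`output = msg + s[-1]` → output = 'elloO'
So output = 'elloO'

Answer: 'elloO'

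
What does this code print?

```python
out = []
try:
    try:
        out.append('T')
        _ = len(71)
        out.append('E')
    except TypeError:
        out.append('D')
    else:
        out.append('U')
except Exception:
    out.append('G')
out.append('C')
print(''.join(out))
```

Execution trace: 'T' (inner try body) → 'D' (inner except TypeError) → 'C' (after the try/except). Output: TDC

Answer: TDC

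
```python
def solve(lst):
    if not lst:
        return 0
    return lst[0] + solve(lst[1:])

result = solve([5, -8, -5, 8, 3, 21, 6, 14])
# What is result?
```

5 + (-8) + (-5) + 8 + 3 + 21 + 6 + 14 + 0 = 44

Answer: 44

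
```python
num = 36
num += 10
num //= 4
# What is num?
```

Trace:
`num = 36` → num = 36
`num += 10` → num = 46
`num //= 4` → num = 11
So num = 11

Answer: 11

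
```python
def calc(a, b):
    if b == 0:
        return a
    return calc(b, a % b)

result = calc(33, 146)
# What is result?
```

calc(33, 146) -> calc(146, 33) -> calc(33, 14) -> calc(14, 5) -> calc(5, 4) -> calc(4, 1) -> calc(1, 0) -> 1

Answer: 1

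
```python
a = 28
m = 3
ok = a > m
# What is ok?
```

Trace:
`a = 28` → a = 28
`m = 3` → m = 3
`ok = a > m` → ok = True
So ok = True

Answer: True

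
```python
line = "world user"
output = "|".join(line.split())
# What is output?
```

Trace:
`line = "world user"` → line = 'world user'
`output = "|".join(line.split())` → output = 'world|user'
So output = 'world|user'

Answer: 'world|user'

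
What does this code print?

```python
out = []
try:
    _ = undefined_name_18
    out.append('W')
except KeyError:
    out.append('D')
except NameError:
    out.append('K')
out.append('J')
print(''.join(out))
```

Execution trace: 'K' (except NameError) → 'J' (after the try/except). Output: KJ

Answer: KJ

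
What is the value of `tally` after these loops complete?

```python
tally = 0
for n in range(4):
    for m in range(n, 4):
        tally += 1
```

Upper triangle: 4 + 3 + ... + 1
`tally` takes the values: 0 → 1 → 2 → 3 → 4 → 5 → 6 → 7 → 8 → 9 → 10

Answer: 10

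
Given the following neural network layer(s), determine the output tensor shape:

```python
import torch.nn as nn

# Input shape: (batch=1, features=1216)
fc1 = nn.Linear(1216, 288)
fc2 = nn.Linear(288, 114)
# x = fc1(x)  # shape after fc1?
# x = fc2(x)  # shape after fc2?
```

Input: (1, 1216) -> after fc1: (1, 288) -> Output: (1, 114)

Answer: (1, 114)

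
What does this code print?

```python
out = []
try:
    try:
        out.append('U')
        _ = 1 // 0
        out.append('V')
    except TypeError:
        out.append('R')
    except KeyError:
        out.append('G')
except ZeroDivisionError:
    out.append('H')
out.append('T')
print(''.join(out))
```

Execution trace: 'U' (try body) → 'H' (outer except ZeroDivisionError) → 'T' (after the try/except). Output: UHT

Answer: UHT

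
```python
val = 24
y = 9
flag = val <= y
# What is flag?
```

Trace:
`val = 24` → val = 24
`y = 9` → y = 9
`flag = val <= y` → flag = False
So flag = False

Answer: False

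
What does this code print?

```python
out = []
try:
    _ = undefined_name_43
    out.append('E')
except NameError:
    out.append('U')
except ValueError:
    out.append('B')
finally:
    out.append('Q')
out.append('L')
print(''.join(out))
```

Execution trace: 'U' (except NameError) → 'Q' (finally) → 'L' (after the try/except). Output: UQL

Answer: UQL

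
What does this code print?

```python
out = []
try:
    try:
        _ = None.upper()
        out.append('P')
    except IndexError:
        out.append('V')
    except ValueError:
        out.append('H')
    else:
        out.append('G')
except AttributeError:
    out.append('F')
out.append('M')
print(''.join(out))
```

Execution trace: 'F' (outer except AttributeError) → 'M' (after the try/except). Output: FM

Answer: FM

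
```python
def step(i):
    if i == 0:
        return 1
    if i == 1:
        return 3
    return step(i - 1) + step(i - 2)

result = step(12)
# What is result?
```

Build up from base cases: step(0)=1, step(1)=3, step(2)=4, step(3)=7, step(4)=11, step(5)=18, step(6)=29, ..., step(12)=521

Answer: 521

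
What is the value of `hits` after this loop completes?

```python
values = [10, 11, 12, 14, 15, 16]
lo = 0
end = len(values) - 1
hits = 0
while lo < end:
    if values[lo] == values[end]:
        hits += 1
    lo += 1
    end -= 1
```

Count matching pairs from ends
`hits` takes the values: 0

Answer: 0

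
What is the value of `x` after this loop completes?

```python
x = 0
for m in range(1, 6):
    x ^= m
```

XOR of 1 to 5
`x` takes the values: 0 → 1 → 3 → 0 → 4 → 1

Answer: 1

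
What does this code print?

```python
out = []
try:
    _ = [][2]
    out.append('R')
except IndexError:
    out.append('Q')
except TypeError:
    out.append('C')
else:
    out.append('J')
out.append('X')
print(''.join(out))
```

Execution trace: 'Q' (except IndexError) → 'X' (after the try/except). Output: QX

Answer: QX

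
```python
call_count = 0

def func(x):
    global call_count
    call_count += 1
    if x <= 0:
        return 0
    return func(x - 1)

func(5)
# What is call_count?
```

Linear recursion stepping by 1: 6 calls from x=5 down to ≤0.

Answer: 6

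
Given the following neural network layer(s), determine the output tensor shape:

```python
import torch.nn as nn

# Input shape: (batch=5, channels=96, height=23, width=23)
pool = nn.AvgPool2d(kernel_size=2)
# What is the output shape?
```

Input: (5, 96, 23, 23) -> Output: (5, 96, 11, 11)

Answer: (5, 96, 11, 11)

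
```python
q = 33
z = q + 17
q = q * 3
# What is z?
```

Trace:
`q = 33` → q = 33
`z = q + 17` → z = 50
`q = q * 3` → q = 99
So z = 50

Answer: 50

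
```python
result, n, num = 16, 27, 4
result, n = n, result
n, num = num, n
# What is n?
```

Trace:
`result, n, num = 16, 27, 4` → result = 16; n = 27; num = 4
`result, n = n, result` → result = 27; n = 16
`n, num = num, n` → n = 4; num = 16
So n = 4

Answer: 4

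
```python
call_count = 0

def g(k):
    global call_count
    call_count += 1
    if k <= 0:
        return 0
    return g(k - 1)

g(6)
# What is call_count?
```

Linear recursion stepping by 1: 7 calls from k=6 down to ≤0.

Answer: 7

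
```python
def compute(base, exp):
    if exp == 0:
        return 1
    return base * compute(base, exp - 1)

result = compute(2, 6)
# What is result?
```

compute(2, 6) = 2 * 2 * 2 * 2 * 2 * 2 = 64

Answer: 64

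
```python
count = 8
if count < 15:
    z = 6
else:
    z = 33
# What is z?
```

Trace:
`count = 8` → count = 8
`if count < 15: ...` → count < 15 is True → z = 6
So z = 6

Answer: 6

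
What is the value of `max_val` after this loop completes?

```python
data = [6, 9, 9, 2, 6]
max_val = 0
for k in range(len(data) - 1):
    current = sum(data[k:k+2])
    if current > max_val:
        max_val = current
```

Max sum of 2-element window in [6, 9, 9, 2, 6]
`max_val` takes the values: 0 → 15 → 18

Answer: 18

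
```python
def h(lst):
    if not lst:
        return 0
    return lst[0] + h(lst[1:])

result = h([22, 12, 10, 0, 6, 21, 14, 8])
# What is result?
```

22 + 12 + 10 + 0 + 6 + 21 + 14 + 8 + 0 = 93

Answer: 93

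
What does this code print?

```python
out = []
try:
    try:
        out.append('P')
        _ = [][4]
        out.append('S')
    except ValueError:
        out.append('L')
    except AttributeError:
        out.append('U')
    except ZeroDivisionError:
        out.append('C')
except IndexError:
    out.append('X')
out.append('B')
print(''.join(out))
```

Execution trace: 'P' (try body) → 'X' (outer except IndexError) → 'B' (after the try/except). Output: PXB

Answer: PXB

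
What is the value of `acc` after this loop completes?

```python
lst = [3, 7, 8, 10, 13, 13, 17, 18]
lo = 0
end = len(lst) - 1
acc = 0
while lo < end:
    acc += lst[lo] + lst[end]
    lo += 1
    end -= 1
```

Sum of pairs from ends
`acc` takes the values: 0 → 21 → 45 → 66 → 89

Answer: 89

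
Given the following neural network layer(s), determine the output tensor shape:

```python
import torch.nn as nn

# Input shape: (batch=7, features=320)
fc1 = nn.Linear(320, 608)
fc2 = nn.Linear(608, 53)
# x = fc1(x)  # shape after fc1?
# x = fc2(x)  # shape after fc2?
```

Input: (7, 320) -> after fc1: (7, 608) -> Output: (7, 53)

Answer: (7, 53)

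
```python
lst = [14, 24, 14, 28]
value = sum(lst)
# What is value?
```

Trace:
`lst = [14, 24, 14, 28]` → lst = [14, 24, 14, 28]
`value = sum(lst)` → value = 80
So value = 80

Answer: 80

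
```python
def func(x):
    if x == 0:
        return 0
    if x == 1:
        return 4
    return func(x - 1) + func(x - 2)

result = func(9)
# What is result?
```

Build up from base cases: func(0)=0, func(1)=4, func(2)=4, func(3)=8, func(4)=12, func(5)=20, func(6)=32, ..., func(9)=136

Answer: 136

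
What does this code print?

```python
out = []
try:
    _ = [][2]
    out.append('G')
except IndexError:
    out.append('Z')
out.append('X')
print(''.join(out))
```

Execution trace: 'Z' (except IndexError) → 'X' (after the try/except). Output: ZX

Answer: ZX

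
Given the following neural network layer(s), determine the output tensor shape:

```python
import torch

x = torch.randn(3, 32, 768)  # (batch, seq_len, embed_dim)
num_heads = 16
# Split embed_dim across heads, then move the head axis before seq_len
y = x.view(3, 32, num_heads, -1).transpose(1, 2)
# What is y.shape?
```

Input: (3, 32, 768) -> head_dim = 768 // 16 = 48; after view: (3, 32, 16, 48) -> after transpose(1, 2): (3, 16, 32, 48) -> Output: (3, 16, 32, 48)

Answer: (3, 16, 32, 48)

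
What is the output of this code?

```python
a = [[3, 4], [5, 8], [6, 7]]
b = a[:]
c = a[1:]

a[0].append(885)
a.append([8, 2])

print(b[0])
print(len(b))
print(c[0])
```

Key concept: slice with nested mutation.
Step by step:
`a = [[3, 4], [5, 8], [6, 7]]` → a = [[3, 4], [5, 8], [6, 7]]
`b = a[:]` → b = [[3, 4], [5, 8], [6, 7]]
`c = a[1:]` → c = [[5, 8], [6, 7]]
`a[0].append(885)` → a = [[3, 4, 885], [5, 8], [6, 7]]; b = [[3, 4, 885], [5, 8], [6, 7]]
`a.append([8, 2])` → a = [[3, 4, 885], [5, 8], [6, 7], [8, 2]]
`print(b[0])` → prints [3, 4, 885]
`print(len(b))` → prints 3
`print(c[0])` → prints [5, 8]

Answer:
[3, 4, 885]
3
[5, 8]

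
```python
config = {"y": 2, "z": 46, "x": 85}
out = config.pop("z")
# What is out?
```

Trace:
`config = {"y": 2, "z": 46, "x": 85}` → config = {'y': 2, 'z': 46, 'x': 85}
`out = config.pop("z")` → config = {'y': 2, 'x': 85}; out = 46
So out = 46

Answer: 46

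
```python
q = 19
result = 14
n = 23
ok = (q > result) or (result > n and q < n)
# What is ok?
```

Trace:
`q = 19` → q = 19
`result = 14` → result = 14
`n = 23` → n = 23
`ok = (q > result) or (result > n and q < n)` → ok = True
So ok = True

Answer: True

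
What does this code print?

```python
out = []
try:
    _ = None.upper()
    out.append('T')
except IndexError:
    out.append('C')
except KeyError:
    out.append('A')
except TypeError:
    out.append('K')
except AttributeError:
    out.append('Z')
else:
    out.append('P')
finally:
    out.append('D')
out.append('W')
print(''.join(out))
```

Execution trace: 'Z' (except AttributeError) → 'D' (finally) → 'W' (after the try/except). Output: ZDW

Answer: ZDW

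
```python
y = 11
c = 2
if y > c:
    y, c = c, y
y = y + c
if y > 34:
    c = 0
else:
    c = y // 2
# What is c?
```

Trace:
`y = 11` → y = 11
`c = 2` → c = 2
`if y > c: ...` → y > c is True → y = 2; c = 11
`y = y + c` → y = 13
`if y > 34: ...` → y > 34 is False, take else branch → c = 6
So c = 6

Answer: 6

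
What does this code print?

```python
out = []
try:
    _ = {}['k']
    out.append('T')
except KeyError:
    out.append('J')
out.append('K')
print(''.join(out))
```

Execution trace: 'J' (except KeyError) → 'K' (after the try/except). Output: JK

Answer: JK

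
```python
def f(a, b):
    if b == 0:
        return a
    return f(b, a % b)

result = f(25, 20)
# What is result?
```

f(25, 20) -> f(20, 5) -> f(5, 0) -> 5

Answer: 5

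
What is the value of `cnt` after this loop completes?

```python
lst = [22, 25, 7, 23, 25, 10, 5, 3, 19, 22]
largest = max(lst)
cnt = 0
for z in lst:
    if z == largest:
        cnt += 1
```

Count of max value 25 in [22, 25, 7, 23, 25, 10, 5, 3, 19, 22]
`cnt` takes the values: 0 → 1 → 2

Answer: 2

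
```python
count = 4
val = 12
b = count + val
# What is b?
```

Trace:
`count = 4` → count = 4
`val = 12` → val = 12
`b = count + val` → b = 16
So b = 16

Answer: 16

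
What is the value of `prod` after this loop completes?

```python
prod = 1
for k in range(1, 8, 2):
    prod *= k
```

Product of 1, 3, 5, ... up to 7
`prod` takes the values: 1 → 3 → 15 → 105

Answer: 105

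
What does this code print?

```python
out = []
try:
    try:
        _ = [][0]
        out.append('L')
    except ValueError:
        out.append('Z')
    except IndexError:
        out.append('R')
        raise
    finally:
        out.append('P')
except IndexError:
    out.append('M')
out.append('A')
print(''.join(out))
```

Execution trace: 'R' (inner except IndexError) → 'P' (inner finally) → 'M' (outer except IndexError) → 'A' (after the try/except). Output: RPMA

Answer: RPMA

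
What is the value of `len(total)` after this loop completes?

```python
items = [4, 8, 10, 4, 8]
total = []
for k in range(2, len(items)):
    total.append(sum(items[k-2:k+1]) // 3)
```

Number of 3-element averages
`total` takes the values: [] → [7] → [7, 7] → [7, 7, 7]
So `len(total)` = 3

Answer: 3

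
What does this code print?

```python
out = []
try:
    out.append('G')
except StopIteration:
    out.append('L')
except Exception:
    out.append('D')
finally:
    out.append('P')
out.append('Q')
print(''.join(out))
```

Execution trace: 'G' (try body, no exception) → 'P' (finally) → 'Q' (after the try/except). Output: GPQ

Answer: GPQ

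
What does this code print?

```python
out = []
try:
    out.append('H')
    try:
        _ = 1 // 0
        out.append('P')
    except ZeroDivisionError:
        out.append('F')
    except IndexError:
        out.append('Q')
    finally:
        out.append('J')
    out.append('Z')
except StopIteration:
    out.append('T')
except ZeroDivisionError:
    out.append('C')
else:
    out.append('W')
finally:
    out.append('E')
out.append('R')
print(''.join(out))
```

Execution trace: 'H' (try body) → 'F' (inner except ZeroDivisionError) → 'J' (inner finally) → 'Z' (try body, no exception) → 'W' (else) → 'E' (finally) → 'R' (after the try/except). Output: HFJZWER

Answer: HFJZWER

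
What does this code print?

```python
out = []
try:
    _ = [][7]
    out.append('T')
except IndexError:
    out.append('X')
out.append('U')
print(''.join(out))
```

Execution trace: 'X' (except IndexError) → 'U' (after the try/except). Output: XU

Answer: XU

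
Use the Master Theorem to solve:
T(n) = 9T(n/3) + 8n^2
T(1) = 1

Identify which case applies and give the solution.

a=9, b=3, f(n)=8n^2. log_3(9) = 2. Since c=2 = 2, Case 2 applies: T(n) = Θ(n^log_b(a) · log n) = O(n^2 log n).

Answer: O(n^2 log n) - Case 2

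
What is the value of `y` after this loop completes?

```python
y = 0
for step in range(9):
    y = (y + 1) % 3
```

Increment mod 3, 9 times = 0
`y` takes the values: 0 → 1 → 2 → 0 → 1 → 2 → 0 → 1 → 2 → 0

Answer: 0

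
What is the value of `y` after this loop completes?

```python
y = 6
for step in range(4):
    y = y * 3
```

Multiply by 3, 4 times: 6 * 3^4 = 486
`y` takes the values: 6 → 18 → 54 → 162 → 486

Answer: 486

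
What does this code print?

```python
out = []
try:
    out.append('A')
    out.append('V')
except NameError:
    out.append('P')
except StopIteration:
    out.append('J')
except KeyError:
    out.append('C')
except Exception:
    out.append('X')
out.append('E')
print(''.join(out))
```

Execution trace: 'A' (try body) → 'V' (try body, no exception) → 'E' (after the try/except). Output: AVE

Answer: AVE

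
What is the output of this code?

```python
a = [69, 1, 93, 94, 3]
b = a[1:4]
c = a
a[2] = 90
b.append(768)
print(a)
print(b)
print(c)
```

Key concept: slice vs alias.
Step by step:
`a = [69, 1, 93, 94, 3]` → a = [69, 1, 93, 94, 3]
`b = a[1:4]` → b = [1, 93, 94]
`c = a` → c = [69, 1, 93, 94, 3] (same object as a)
`a[2] = 90` → a = [69, 1, 90, 94, 3] (same object as c); c = [69, 1, 90, 94, 3] (same object as a)
`b.append(768)` → b = [1, 93, 94, 768]
`print(a)` → prints [69, 1, 90, 94, 3]
`print(b)` → prints [1, 93, 94, 768]
`print(c)` → prints [69, 1, 90, 94, 3]

Answer:
[69, 1, 90, 94, 3]
[1, 93, 94, 768]
[69, 1, 90, 94, 3]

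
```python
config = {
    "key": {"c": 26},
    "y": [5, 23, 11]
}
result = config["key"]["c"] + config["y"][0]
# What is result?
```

Trace:
`config = { ...` → config = {'key': {'c': 26}, 'y': [5, 23, 11]}
`result = config["key"]["c"] + config["y"][0]` → result = 31
So result = 31

Answer: 31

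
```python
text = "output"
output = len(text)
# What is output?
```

Trace:
`text = "output"` → text = 'output'
`output = len(text)` → output = 6
So output = 6

Answer: 6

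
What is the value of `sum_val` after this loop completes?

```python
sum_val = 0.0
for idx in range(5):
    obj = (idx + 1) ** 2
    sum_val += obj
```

Sum of squared losses 1² + 2² + ... + 5²
`sum_val` takes the values: 0.0 → 1.0 → 5.0 → 14.0 → 30.0 → 55.0

Answer: 55.0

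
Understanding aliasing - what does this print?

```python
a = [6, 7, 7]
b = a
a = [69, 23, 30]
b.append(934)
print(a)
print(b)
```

Key concept: rebinding vs mutation: a is rebound to a new list, b still points at the original.
Step by step:
`a = [6, 7, 7]` → a = [6, 7, 7]
`b = a` → b = [6, 7, 7] (same object as a)
`a = [69, 23, 30]` → a = [69, 23, 30]
`b.append(934)` → b = [6, 7, 7, 934]
`print(a)` → prints [69, 23, 30]
`print(b)` → prints [6, 7, 7, 934]

Answer:
[69, 23, 30]
[6, 7, 7, 934]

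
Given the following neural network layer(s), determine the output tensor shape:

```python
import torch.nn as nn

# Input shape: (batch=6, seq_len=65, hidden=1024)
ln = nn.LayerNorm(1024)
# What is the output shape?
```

Input: (6, 65, 1024) -> Output: (6, 65, 1024)

Answer: (6, 65, 1024)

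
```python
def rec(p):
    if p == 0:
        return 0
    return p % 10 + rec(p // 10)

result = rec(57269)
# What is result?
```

Sum of digits of 57269: 9 + 6 + 2 + 7 + 5 = 29

Answer: 29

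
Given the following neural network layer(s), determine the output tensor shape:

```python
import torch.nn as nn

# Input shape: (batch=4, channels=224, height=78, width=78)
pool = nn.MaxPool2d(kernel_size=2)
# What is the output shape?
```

Input: (4, 224, 78, 78) -> Output: (4, 224, 39, 39)

Answer: (4, 224, 39, 39)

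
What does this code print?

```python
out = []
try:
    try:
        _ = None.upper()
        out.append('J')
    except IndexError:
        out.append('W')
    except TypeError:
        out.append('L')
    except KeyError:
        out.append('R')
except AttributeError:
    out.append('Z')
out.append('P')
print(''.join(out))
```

Execution trace: 'Z' (outer except AttributeError) → 'P' (after the try/except). Output: ZP

Answer: ZP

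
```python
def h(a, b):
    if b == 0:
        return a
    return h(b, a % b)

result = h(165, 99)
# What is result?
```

h(165, 99) -> h(99, 66) -> h(66, 33) -> h(33, 0) -> 33

Answer: 33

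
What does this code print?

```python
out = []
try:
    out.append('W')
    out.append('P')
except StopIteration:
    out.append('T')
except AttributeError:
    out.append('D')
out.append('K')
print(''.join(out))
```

Execution trace: 'W' (try body) → 'P' (try body, no exception) → 'K' (after the try/except). Output: WPK

Answer: WPK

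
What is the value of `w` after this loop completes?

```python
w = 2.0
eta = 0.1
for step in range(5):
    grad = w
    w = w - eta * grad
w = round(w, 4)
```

Gradient descent: w = 2.0 * (1 - 0.1)^5
`w` takes the values: 2.0 → 1.8 → 1.62 → 1.458 → 1.3122 → 1.18098 → 1.181

Answer: 1.181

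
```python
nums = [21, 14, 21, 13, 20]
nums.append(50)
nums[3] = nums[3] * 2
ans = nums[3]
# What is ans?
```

Trace:
`nums = [21, 14, 21, 13, 20]` → nums = [21, 14, 21, 13, 20]
`nums.append(50)` → nums = [21, 14, 21, 13, 20, 50]
`nums[3] = nums[3] * 2` → nums = [21, 14, 21, 26, 20, 50]
`ans = nums[3]` → ans = 26
So ans = 26

Answer: 26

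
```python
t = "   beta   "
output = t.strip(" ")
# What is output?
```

Trace:
`t = "   beta   "` → t = '   beta   '
`output = t.strip(" ")` → output = 'beta'
So output = 'beta'

Answer: 'beta'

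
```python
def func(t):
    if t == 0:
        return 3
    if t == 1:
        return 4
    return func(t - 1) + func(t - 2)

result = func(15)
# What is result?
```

Build up from base cases: func(0)=3, func(1)=4, func(2)=7, func(3)=11, func(4)=18, func(5)=29, func(6)=47, ..., func(15)=3571

Answer: 3571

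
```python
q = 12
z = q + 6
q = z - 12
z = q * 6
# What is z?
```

Trace:
`q = 12` → q = 12
`z = q + 6` → z = 18
`q = z - 12` → q = 6
`z = q * 6` → z = 36
So z = 36

Answer: 36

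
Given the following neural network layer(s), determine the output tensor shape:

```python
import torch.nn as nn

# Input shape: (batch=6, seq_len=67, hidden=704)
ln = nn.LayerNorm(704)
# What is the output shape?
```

Input: (6, 67, 704) -> Output: (6, 67, 704)

Answer: (6, 67, 704)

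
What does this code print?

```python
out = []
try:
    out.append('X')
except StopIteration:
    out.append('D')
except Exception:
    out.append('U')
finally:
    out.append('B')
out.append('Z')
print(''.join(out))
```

Execution trace: 'X' (try body, no exception) → 'B' (finally) → 'Z' (after the try/except). Output: XBZ

Answer: XBZ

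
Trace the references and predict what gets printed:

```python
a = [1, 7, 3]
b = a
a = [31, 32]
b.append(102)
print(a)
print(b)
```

Key concept: rebinding vs mutation: a is rebound to a new list, b still points at the original.
Step by step:
`a = [1, 7, 3]` → a = [1, 7, 3]
`b = a` → b = [1, 7, 3] (same object as a)
`a = [31, 32]` → a = [31, 32]
`b.append(102)` → b = [1, 7, 3, 102]
`print(a)` → prints [31, 32]
`print(b)` → prints [1, 7, 3, 102]

Answer:
[31, 32]
[1, 7, 3, 102]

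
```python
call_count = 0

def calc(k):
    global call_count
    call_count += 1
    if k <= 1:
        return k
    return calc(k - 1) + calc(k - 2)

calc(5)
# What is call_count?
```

Calls(k) = 1 + Calls(k-1) + Calls(k-2); Calls(0)=Calls(1)=1. For k=5 this gives 15.

Answer: 15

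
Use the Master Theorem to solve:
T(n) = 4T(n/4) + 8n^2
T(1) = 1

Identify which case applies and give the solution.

a=4, b=4, f(n)=8n^2. log_4(4) = 1. Since c=2 > 1 and the regularity condition holds (4(n/4)^2 = (4/4^2)n^2 with 4/4^2 < 1), Case 3 applies: T(n) = Θ(f(n)) = O(n^2).

Answer: O(n^2) - Case 3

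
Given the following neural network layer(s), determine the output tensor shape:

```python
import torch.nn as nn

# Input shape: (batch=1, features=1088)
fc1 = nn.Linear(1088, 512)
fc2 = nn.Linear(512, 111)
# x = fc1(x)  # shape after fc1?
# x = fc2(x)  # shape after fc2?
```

Input: (1, 1088) -> after fc1: (1, 512) -> Output: (1, 111)

Answer: (1, 111)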